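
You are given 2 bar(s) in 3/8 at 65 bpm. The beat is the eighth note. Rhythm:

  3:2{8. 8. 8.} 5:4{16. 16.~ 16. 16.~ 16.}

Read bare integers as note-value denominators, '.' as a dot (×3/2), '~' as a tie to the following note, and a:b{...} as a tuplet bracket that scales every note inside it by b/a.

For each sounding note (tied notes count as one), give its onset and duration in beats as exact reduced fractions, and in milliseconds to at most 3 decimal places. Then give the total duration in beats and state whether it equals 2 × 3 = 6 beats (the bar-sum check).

1) 0.0ms=0b +923.077ms=1b
2) 923.077ms=1b +923.077ms=1b
3) 1846.154ms=2b +923.077ms=1b
4) 2769.231ms=3b +553.846ms=3/5b
5) 3323.077ms=18/5b +1107.692ms=6/5b
6) 4430.769ms=24/5b +1107.692ms=6/5b
Σ=6b of 6 (65bpm 3/8) — PASS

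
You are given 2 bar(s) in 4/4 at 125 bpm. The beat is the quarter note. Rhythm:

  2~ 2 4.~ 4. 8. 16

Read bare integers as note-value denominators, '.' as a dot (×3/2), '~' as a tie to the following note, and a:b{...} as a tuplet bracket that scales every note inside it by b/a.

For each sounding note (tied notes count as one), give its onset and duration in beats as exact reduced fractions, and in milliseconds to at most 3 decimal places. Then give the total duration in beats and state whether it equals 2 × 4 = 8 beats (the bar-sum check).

1) 0.0ms=0b +1920.0ms=4b
2) 1920.0ms=4b +1440.0ms=3b
3) 3360.0ms=7b +360.0ms=3/4b
4) 3720.0ms=31/4b +120.0ms=1/4b
Σ=8b of 8 (125bpm 4/4) — PASS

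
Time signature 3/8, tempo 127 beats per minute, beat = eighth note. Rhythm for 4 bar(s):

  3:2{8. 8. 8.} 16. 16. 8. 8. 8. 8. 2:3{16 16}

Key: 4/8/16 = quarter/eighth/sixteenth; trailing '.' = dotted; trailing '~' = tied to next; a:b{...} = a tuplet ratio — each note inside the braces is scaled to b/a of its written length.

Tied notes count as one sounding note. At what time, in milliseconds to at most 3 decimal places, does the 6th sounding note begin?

note 6 onset = 9/2b = 2125.984ms

1. 0.0ms @ 0 + 472.441ms (1)
2. 472.441ms @ 1 + 472.441ms (1)
3. 944.882ms @ 2 + 472.441ms (1)
4. 1417.323ms @ 3 + 354.331ms (3/4)
5. 1771.654ms @ 15/4 + 354.331ms (3/4)
6. 2125.984ms @ 9/2 + 708.661ms (3/2)
7. 2834.646ms @ 6 + 708.661ms (3/2)
8. 3543.307ms @ 15/2 + 708.661ms (3/2)
9. 4251.969ms @ 9 + 708.661ms (3/2)
10. 4960.63ms @ 21/2 + 354.331ms (3/4)
11. 5314.961ms @ 45/4 + 354.331ms (3/4)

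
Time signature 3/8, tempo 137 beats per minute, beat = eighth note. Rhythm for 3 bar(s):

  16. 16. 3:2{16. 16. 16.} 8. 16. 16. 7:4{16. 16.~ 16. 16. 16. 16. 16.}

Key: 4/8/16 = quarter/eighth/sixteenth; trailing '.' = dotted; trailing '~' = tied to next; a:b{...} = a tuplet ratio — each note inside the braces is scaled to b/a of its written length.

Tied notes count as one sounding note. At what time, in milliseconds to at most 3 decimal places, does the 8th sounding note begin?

1. 0.0ms @ 0 + 328.467ms (3/4)
2. 328.467ms @ 3/4 + 328.467ms (3/4)
3. 656.934ms @ 3/2 + 218.978ms (1/2)
4. 875.912ms @ 2 + 218.978ms (1/2)
5. 1094.891ms @ 5/2 + 218.978ms (1/2)
6. 1313.869ms @ 3 + 656.934ms (3/2)
7. 1970.803ms @ 9/2 + 328.467ms (3/4)
8. 2299.27ms @ 21/4 + 328.467ms (3/4)
9. 2627.737ms @ 6 + 187.696ms (3/7)
10. 2815.433ms @ 45/7 + 375.391ms (6/7)
11. 3190.824ms @ 51/7 + 187.696ms (3/7)
12. 3378.519ms @ 54/7 + 187.696ms (3/7)
13. 3566.215ms @ 57/7 + 187.696ms (3/7)
14. 3753.91ms @ 60/7 + 187.696ms (3/7)

note 8 onset = 21/4b = 2299.27ms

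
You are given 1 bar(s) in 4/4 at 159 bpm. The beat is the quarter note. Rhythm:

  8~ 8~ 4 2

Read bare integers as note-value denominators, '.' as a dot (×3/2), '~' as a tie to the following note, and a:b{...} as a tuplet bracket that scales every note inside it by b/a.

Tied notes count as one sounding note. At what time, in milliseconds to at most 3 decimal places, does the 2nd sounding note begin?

1. 0.0ms @ 0 + 754.717ms (2)
2. 754.717ms @ 2 + 754.717ms (2)

note 2 onset = 2b = 754.717ms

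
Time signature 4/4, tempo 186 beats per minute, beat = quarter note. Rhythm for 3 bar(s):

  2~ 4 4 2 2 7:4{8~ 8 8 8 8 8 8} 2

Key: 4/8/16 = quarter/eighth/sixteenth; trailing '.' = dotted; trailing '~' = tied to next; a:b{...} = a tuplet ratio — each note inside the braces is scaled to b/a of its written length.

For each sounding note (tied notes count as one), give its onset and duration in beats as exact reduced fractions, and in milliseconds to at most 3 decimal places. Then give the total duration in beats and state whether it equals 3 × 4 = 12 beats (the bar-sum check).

1) 0.0ms=0b +967.742ms=3b
2) 967.742ms=3b +322.581ms=1b
3) 1290.323ms=4b +645.161ms=2b
4) 1935.484ms=6b +645.161ms=2b
5) 2580.645ms=8b +184.332ms=4/7b
6) 2764.977ms=60/7b +92.166ms=2/7b
7) 2857.143ms=62/7b +92.166ms=2/7b
8) 2949.309ms=64/7b +92.166ms=2/7b
9) 3041.475ms=66/7b +92.166ms=2/7b
10) 3133.641ms=68/7b +92.166ms=2/7b
11) 3225.806ms=10b +645.161ms=2b
Σ=12b of 12 (186bpm 4/4) — PASS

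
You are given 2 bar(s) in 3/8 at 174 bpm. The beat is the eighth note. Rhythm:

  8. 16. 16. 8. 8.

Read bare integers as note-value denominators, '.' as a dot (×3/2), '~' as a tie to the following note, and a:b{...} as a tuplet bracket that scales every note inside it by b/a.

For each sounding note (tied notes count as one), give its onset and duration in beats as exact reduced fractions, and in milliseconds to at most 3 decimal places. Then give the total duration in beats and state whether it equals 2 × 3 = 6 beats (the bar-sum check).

1) 0.0ms=0b +517.241ms=3/2b
2) 517.241ms=3/2b +258.621ms=3/4b
3) 775.862ms=9/4b +258.621ms=3/4b
4) 1034.483ms=3b +517.241ms=3/2b
5) 1551.724ms=9/2b +517.241ms=3/2b
Σ=6b of 6 (174bpm 3/8) — PASS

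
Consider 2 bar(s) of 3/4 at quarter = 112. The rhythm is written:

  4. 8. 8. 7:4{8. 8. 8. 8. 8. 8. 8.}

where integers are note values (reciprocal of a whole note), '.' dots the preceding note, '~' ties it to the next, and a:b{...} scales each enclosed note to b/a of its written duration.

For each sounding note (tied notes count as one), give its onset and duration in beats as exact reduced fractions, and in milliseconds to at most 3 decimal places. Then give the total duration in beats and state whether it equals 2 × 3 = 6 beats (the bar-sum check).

1) 0.0ms=0b +803.571ms=3/2b
2) 803.571ms=3/2b +401.786ms=3/4b
3) 1205.357ms=9/4b +401.786ms=3/4b
4) 1607.143ms=3b +229.592ms=3/7b
5) 1836.735ms=24/7b +229.592ms=3/7b
6) 2066.327ms=27/7b +229.592ms=3/7b
7) 2295.918ms=30/7b +229.592ms=3/7b
8) 2525.51ms=33/7b +229.592ms=3/7b
9) 2755.102ms=36/7b +229.592ms=3/7b
10) 2984.694ms=39/7b +229.592ms=3/7b
Σ=6b of 6 (112bpm 3/4) — PASS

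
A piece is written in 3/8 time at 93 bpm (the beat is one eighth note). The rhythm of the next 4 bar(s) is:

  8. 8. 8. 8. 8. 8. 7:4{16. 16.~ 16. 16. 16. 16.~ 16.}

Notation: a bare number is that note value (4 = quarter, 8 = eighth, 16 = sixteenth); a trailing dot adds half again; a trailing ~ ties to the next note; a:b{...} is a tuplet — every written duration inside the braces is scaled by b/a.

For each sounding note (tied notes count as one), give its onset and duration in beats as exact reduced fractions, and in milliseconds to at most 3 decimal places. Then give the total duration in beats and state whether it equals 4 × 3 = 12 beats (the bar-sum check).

1) 0.0ms=0b +967.742ms=3/2b
2) 967.742ms=3/2b +967.742ms=3/2b
3) 1935.484ms=3b +967.742ms=3/2b
4) 2903.226ms=9/2b +967.742ms=3/2b
5) 3870.968ms=6b +967.742ms=3/2b
6) 4838.71ms=15/2b +967.742ms=3/2b
7) 5806.452ms=9b +276.498ms=3/7b
8) 6082.949ms=66/7b +552.995ms=6/7b
9) 6635.945ms=72/7b +276.498ms=3/7b
10) 6912.442ms=75/7b +276.498ms=3/7b
11) 7188.94ms=78/7b +552.995ms=6/7b
Σ=12b of 12 (93bpm 3/8) — PASS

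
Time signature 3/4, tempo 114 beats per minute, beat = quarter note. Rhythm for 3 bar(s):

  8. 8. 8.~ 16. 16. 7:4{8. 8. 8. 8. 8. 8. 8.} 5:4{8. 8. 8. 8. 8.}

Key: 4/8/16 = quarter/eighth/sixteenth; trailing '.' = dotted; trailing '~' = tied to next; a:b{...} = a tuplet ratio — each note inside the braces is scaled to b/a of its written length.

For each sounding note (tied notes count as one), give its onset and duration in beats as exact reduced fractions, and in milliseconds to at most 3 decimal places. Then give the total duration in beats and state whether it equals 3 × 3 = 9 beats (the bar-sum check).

1) 0.0ms=0b +394.737ms=3/4b
2) 394.737ms=3/4b +394.737ms=3/4b
3) 789.474ms=3/2b +592.105ms=9/8b
4) 1381.579ms=21/8b +197.368ms=3/8b
5) 1578.947ms=3b +225.564ms=3/7b
6) 1804.511ms=24/7b +225.564ms=3/7b
7) 2030.075ms=27/7b +225.564ms=3/7b
8) 2255.639ms=30/7b +225.564ms=3/7b
9) 2481.203ms=33/7b +225.564ms=3/7b
10) 2706.767ms=36/7b +225.564ms=3/7b
11) 2932.331ms=39/7b +225.564ms=3/7b
12) 3157.895ms=6b +315.789ms=3/5b
13) 3473.684ms=33/5b +315.789ms=3/5b
14) 3789.474ms=36/5b +315.789ms=3/5b
15) 4105.263ms=39/5b +315.789ms=3/5b
16) 4421.053ms=42/5b +315.789ms=3/5b
Σ=9b of 9 (114bpm 3/4) — PASS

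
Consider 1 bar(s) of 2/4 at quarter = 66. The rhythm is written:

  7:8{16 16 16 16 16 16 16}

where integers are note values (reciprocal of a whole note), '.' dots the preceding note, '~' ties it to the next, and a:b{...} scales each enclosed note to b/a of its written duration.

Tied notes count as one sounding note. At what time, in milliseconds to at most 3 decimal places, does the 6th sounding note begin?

1. 0.0ms @ 0 + 259.74ms (2/7)
2. 259.74ms @ 2/7 + 259.74ms (2/7)
3. 519.481ms @ 4/7 + 259.74ms (2/7)
4. 779.221ms @ 6/7 + 259.74ms (2/7)
5. 1038.961ms @ 8/7 + 259.74ms (2/7)
6. 1298.701ms @ 10/7 + 259.74ms (2/7)
7. 1558.442ms @ 12/7 + 259.74ms (2/7)

note 6 onset = 10/7b = 1298.701ms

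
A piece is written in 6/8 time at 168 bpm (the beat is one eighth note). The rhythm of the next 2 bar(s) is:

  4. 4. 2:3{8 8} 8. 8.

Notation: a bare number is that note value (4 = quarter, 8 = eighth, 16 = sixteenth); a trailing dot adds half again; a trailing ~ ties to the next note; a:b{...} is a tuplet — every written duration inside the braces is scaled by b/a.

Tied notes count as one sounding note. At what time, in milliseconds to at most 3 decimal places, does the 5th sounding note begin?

1. 0.0ms @ 0 + 1071.429ms (3)
2. 1071.429ms @ 3 + 1071.429ms (3)
3. 2142.857ms @ 6 + 535.714ms (3/2)
4. 2678.571ms @ 15/2 + 535.714ms (3/2)
5. 3214.286ms @ 9 + 535.714ms (3/2)
6. 3750.0ms @ 21/2 + 535.714ms (3/2)

note 5 onset = 9b = 3214.286ms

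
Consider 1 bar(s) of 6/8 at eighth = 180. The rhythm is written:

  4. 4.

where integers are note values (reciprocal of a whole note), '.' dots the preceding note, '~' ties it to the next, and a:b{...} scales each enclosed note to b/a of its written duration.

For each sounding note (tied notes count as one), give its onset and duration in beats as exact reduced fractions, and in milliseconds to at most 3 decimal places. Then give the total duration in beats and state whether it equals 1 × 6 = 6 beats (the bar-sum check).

1) 0.0ms=0b +1000.0ms=3b
2) 1000.0ms=3b +1000.0ms=3b
Σ=6b of 6 (180bpm 6/8) — PASS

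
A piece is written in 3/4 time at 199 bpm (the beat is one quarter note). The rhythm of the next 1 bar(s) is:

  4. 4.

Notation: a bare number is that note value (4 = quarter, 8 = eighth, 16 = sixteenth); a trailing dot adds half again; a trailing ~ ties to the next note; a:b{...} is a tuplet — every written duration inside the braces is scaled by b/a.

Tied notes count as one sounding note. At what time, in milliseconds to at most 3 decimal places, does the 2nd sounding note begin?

1. 0.0ms @ 0 + 452.261ms (3/2)
2. 452.261ms @ 3/2 + 452.261ms (3/2)

note 2 onset = 3/2b = 452.261ms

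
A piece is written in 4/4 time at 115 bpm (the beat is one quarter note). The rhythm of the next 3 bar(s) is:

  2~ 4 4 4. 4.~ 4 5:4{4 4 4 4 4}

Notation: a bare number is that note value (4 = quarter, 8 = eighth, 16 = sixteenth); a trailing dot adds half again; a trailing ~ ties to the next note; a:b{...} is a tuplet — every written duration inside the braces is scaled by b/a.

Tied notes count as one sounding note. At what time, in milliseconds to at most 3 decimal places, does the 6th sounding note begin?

1. 0.0ms @ 0 + 1565.217ms (3)
2. 1565.217ms @ 3 + 521.739ms (1)
3. 2086.957ms @ 4 + 782.609ms (3/2)
4. 2869.565ms @ 11/2 + 1304.348ms (5/2)
5. 4173.913ms @ 8 + 417.391ms (4/5)
6. 4591.304ms @ 44/5 + 417.391ms (4/5)
7. 5008.696ms @ 48/5 + 417.391ms (4/5)
8. 5426.087ms @ 52/5 + 417.391ms (4/5)
9. 5843.478ms @ 56/5 + 417.391ms (4/5)

note 6 onset = 44/5b = 4591.304ms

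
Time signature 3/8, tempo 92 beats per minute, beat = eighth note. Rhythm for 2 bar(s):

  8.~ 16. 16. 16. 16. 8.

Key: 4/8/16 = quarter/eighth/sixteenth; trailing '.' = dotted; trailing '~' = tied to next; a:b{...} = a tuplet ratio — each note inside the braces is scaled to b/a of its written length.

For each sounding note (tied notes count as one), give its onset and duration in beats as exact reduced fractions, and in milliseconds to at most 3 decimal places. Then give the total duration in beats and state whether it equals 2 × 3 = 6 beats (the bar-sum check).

1) 0.0ms=0b +1467.391ms=9/4b
2) 1467.391ms=9/4b +489.13ms=3/4b
3) 1956.522ms=3b +489.13ms=3/4b
4) 2445.652ms=15/4b +489.13ms=3/4b
5) 2934.783ms=9/2b +978.261ms=3/2b
Σ=6b of 6 (92bpm 3/8) — PASS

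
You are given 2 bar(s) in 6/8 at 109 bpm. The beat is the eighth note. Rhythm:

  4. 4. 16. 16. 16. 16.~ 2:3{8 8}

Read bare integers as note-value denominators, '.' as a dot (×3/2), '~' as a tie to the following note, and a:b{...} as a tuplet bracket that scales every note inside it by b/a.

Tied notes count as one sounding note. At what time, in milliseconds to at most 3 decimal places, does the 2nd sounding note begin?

1. 0.0ms @ 0 + 1651.376ms (3)
2. 1651.376ms @ 3 + 1651.376ms (3)
3. 3302.752ms @ 6 + 412.844ms (3/4)
4. 3715.596ms @ 27/4 + 412.844ms (3/4)
5. 4128.44ms @ 15/2 + 412.844ms (3/4)
6. 4541.284ms @ 33/4 + 1238.532ms (9/4)
7. 5779.817ms @ 21/2 + 825.688ms (3/2)

note 2 onset = 3b = 1651.376ms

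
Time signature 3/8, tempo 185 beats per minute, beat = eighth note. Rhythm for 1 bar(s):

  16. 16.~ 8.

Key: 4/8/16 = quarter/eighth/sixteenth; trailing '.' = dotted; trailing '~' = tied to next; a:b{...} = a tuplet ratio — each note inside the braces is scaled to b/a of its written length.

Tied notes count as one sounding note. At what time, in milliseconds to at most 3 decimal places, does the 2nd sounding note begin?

note 2 onset = 3/4b = 243.243ms

1. 0.0ms @ 0 + 243.243ms (3/4)
2. 243.243ms @ 3/4 + 729.73ms (9/4)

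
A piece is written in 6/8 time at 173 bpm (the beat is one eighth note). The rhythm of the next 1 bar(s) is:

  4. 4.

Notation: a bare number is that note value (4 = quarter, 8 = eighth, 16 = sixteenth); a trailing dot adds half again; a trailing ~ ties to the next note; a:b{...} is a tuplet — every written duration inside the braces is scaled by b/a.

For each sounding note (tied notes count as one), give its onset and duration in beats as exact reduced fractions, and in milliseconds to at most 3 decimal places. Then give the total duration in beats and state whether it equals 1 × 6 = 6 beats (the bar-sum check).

1) 0.0ms=0b +1040.462ms=3b
2) 1040.462ms=3b +1040.462ms=3b
Σ=6b of 6 (173bpm 6/8) — PASS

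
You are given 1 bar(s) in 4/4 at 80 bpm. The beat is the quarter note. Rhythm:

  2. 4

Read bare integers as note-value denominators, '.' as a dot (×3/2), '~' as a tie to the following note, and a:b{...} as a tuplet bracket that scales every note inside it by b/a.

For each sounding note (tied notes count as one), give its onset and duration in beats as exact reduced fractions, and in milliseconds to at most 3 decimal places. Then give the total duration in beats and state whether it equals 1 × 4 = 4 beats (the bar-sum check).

1) 0.0ms=0b +2250.0ms=3b
2) 2250.0ms=3b +750.0ms=1b
Σ=4b of 4 (80bpm 4/4) — PASS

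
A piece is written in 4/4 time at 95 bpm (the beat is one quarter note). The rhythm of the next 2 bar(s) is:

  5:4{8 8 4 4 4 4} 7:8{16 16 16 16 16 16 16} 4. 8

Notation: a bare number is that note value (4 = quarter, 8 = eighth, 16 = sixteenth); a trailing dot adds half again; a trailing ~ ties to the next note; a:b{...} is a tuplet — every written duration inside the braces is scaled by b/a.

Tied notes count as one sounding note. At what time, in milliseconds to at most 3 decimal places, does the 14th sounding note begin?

1. 0.0ms @ 0 + 252.632ms (2/5)
2. 252.632ms @ 2/5 + 252.632ms (2/5)
3. 505.263ms @ 4/5 + 505.263ms (4/5)
4. 1010.526ms @ 8/5 + 505.263ms (4/5)
5. 1515.789ms @ 12/5 + 505.263ms (4/5)
6. 2021.053ms @ 16/5 + 505.263ms (4/5)
7. 2526.316ms @ 4 + 180.451ms (2/7)
8. 2706.767ms @ 30/7 + 180.451ms (2/7)
9. 2887.218ms @ 32/7 + 180.451ms (2/7)
10. 3067.669ms @ 34/7 + 180.451ms (2/7)
11. 3248.12ms @ 36/7 + 180.451ms (2/7)
12. 3428.571ms @ 38/7 + 180.451ms (2/7)
13. 3609.023ms @ 40/7 + 180.451ms (2/7)
14. 3789.474ms @ 6 + 947.368ms (3/2)
15. 4736.842ms @ 15/2 + 315.789ms (1/2)

note 14 onset = 6b = 3789.474ms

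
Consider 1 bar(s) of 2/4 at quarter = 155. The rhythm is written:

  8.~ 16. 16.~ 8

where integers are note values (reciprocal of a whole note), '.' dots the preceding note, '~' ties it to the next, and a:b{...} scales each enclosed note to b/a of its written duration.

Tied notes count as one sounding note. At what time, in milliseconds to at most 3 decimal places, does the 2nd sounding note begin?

note 2 onset = 9/8b = 435.484ms

1. 0.0ms @ 0 + 435.484ms (9/8)
2. 435.484ms @ 9/8 + 338.71ms (7/8)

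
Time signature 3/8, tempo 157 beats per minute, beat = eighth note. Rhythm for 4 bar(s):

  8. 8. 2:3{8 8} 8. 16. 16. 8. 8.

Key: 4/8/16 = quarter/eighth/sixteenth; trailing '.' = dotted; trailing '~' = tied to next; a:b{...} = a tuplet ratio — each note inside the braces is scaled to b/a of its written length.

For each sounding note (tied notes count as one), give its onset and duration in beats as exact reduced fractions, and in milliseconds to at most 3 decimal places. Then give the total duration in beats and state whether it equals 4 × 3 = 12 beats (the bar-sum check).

1) 0.0ms=0b +573.248ms=3/2b
2) 573.248ms=3/2b +573.248ms=3/2b
3) 1146.497ms=3b +573.248ms=3/2b
4) 1719.745ms=9/2b +573.248ms=3/2b
5) 2292.994ms=6b +573.248ms=3/2b
6) 2866.242ms=15/2b +286.624ms=3/4b
7) 3152.866ms=33/4b +286.624ms=3/4b
8) 3439.49ms=9b +573.248ms=3/2b
9) 4012.739ms=21/2b +573.248ms=3/2b
Σ=12b of 12 (157bpm 3/8) — PASS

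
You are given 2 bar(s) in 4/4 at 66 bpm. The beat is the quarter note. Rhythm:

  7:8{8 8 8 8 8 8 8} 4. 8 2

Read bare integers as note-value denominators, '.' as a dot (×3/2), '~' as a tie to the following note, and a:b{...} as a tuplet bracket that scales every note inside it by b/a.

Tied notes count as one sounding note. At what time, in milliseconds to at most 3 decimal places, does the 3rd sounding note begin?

1. 0.0ms @ 0 + 519.481ms (4/7)
2. 519.481ms @ 4/7 + 519.481ms (4/7)
3. 1038.961ms @ 8/7 + 519.481ms (4/7)
4. 1558.442ms @ 12/7 + 519.481ms (4/7)
5. 2077.922ms @ 16/7 + 519.481ms (4/7)
6. 2597.403ms @ 20/7 + 519.481ms (4/7)
7. 3116.883ms @ 24/7 + 519.481ms (4/7)
8. 3636.364ms @ 4 + 1363.636ms (3/2)
9. 5000.0ms @ 11/2 + 454.545ms (1/2)
10. 5454.545ms @ 6 + 1818.182ms (2)

note 3 onset = 8/7b = 1038.961ms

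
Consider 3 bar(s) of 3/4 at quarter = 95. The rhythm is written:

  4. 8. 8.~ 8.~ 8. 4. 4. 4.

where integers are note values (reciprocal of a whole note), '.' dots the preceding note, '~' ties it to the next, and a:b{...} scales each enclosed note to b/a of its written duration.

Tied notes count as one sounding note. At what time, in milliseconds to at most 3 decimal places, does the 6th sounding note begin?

1. 0.0ms @ 0 + 947.368ms (3/2)
2. 947.368ms @ 3/2 + 473.684ms (3/4)
3. 1421.053ms @ 9/4 + 1421.053ms (9/4)
4. 2842.105ms @ 9/2 + 947.368ms (3/2)
5. 3789.474ms @ 6 + 947.368ms (3/2)
6. 4736.842ms @ 15/2 + 947.368ms (3/2)

note 6 onset = 15/2b = 4736.842ms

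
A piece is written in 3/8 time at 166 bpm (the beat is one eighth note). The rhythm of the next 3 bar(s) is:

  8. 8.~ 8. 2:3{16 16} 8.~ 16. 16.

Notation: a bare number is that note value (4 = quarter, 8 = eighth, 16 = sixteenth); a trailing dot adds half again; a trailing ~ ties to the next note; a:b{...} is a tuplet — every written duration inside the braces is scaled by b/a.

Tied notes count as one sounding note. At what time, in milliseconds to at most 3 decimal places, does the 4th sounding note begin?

note 4 onset = 21/4b = 1897.59ms

1. 0.0ms @ 0 + 542.169ms (3/2)
2. 542.169ms @ 3/2 + 1084.337ms (3)
3. 1626.506ms @ 9/2 + 271.084ms (3/4)
4. 1897.59ms @ 21/4 + 271.084ms (3/4)
5. 2168.675ms @ 6 + 813.253ms (9/4)
6. 2981.928ms @ 33/4 + 271.084ms (3/4)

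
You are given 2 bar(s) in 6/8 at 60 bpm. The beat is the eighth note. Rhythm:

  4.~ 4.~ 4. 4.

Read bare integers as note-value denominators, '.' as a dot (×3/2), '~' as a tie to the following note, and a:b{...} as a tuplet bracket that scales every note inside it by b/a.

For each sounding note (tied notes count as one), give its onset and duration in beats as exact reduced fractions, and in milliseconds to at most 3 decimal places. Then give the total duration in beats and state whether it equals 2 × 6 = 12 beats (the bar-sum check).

1) 0.0ms=0b +9000.0ms=9b
2) 9000.0ms=9b +3000.0ms=3b
Σ=12b of 12 (60bpm 6/8) — PASS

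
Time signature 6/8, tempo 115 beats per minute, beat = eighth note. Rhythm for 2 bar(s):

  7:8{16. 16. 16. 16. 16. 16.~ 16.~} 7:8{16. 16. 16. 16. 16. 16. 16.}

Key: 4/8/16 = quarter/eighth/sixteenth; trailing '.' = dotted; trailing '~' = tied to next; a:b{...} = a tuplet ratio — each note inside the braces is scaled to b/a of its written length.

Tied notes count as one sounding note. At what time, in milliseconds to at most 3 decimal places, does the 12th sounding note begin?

note 12 onset = 78/7b = 5813.665ms

1. 0.0ms @ 0 + 447.205ms (6/7)
2. 447.205ms @ 6/7 + 447.205ms (6/7)
3. 894.41ms @ 12/7 + 447.205ms (6/7)
4. 1341.615ms @ 18/7 + 447.205ms (6/7)
5. 1788.82ms @ 24/7 + 447.205ms (6/7)
6. 2236.025ms @ 30/7 + 1341.615ms (18/7)
7. 3577.64ms @ 48/7 + 447.205ms (6/7)
8. 4024.845ms @ 54/7 + 447.205ms (6/7)
9. 4472.05ms @ 60/7 + 447.205ms (6/7)
10. 4919.255ms @ 66/7 + 447.205ms (6/7)
11. 5366.46ms @ 72/7 + 447.205ms (6/7)
12. 5813.665ms @ 78/7 + 447.205ms (6/7)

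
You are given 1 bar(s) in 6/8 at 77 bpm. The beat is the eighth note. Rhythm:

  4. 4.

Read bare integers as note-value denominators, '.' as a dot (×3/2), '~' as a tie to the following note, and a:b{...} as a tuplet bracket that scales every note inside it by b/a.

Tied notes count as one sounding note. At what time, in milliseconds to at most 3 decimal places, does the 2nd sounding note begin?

1. 0.0ms @ 0 + 2337.662ms (3)
2. 2337.662ms @ 3 + 2337.662ms (3)

note 2 onset = 3b = 2337.662ms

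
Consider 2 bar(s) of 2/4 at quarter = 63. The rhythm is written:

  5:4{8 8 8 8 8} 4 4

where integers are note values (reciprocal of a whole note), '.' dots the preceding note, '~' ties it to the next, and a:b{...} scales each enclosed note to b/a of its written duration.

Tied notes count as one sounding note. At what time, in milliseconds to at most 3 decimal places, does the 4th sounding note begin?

note 4 onset = 6/5b = 1142.857ms

1. 0.0ms @ 0 + 380.952ms (2/5)
2. 380.952ms @ 2/5 + 380.952ms (2/5)
3. 761.905ms @ 4/5 + 380.952ms (2/5)
4. 1142.857ms @ 6/5 + 380.952ms (2/5)
5. 1523.81ms @ 8/5 + 380.952ms (2/5)
6. 1904.762ms @ 2 + 952.381ms (1)
7. 2857.143ms @ 3 + 952.381ms (1)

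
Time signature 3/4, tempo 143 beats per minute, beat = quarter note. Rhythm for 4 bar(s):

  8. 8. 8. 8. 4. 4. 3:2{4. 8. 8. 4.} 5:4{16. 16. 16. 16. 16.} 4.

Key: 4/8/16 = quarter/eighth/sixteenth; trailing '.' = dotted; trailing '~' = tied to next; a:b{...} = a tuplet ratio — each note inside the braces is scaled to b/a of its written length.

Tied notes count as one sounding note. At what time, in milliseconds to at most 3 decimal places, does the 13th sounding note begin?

1. 0.0ms @ 0 + 314.685ms (3/4)
2. 314.685ms @ 3/4 + 314.685ms (3/4)
3. 629.371ms @ 3/2 + 314.685ms (3/4)
4. 944.056ms @ 9/4 + 314.685ms (3/4)
5. 1258.741ms @ 3 + 629.371ms (3/2)
6. 1888.112ms @ 9/2 + 629.371ms (3/2)
7. 2517.483ms @ 6 + 419.58ms (1)
8. 2937.063ms @ 7 + 209.79ms (1/2)
9. 3146.853ms @ 15/2 + 209.79ms (1/2)
10. 3356.643ms @ 8 + 419.58ms (1)
11. 3776.224ms @ 9 + 125.874ms (3/10)
12. 3902.098ms @ 93/10 + 125.874ms (3/10)
13. 4027.972ms @ 48/5 + 125.874ms (3/10)
14. 4153.846ms @ 99/10 + 125.874ms (3/10)
15. 4279.72ms @ 51/5 + 125.874ms (3/10)
16. 4405.594ms @ 21/2 + 629.371ms (3/2)

note 13 onset = 48/5b = 4027.972ms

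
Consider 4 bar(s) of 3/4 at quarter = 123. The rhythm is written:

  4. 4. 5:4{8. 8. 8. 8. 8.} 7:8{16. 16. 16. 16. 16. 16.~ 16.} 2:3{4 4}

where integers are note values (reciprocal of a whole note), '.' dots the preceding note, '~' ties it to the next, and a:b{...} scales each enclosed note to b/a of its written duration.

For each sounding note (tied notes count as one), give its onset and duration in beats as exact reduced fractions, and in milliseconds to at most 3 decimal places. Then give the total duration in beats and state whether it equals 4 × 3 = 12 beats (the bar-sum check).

1) 0.0ms=0b +731.707ms=3/2b
2) 731.707ms=3/2b +731.707ms=3/2b
3) 1463.415ms=3b +292.683ms=3/5b
4) 1756.098ms=18/5b +292.683ms=3/5b
5) 2048.78ms=21/5b +292.683ms=3/5b
6) 2341.463ms=24/5b +292.683ms=3/5b
7) 2634.146ms=27/5b +292.683ms=3/5b
8) 2926.829ms=6b +209.059ms=3/7b
9) 3135.889ms=45/7b +209.059ms=3/7b
10) 3344.948ms=48/7b +209.059ms=3/7b
11) 3554.007ms=51/7b +209.059ms=3/7b
12) 3763.066ms=54/7b +209.059ms=3/7b
13) 3972.125ms=57/7b +418.118ms=6/7b
14) 4390.244ms=9b +731.707ms=3/2b
15) 5121.951ms=21/2b +731.707ms=3/2b
Σ=12b of 12 (123bpm 3/4) — PASS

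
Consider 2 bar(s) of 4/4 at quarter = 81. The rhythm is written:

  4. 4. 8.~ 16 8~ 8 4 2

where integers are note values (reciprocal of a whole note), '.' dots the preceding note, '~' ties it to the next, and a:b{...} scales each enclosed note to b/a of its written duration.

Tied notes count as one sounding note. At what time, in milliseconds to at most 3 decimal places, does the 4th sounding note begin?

1. 0.0ms @ 0 + 1111.111ms (3/2)
2. 1111.111ms @ 3/2 + 1111.111ms (3/2)
3. 2222.222ms @ 3 + 740.741ms (1)
4. 2962.963ms @ 4 + 740.741ms (1)
5. 3703.704ms @ 5 + 740.741ms (1)
6. 4444.444ms @ 6 + 1481.481ms (2)

note 4 onset = 4b = 2962.963ms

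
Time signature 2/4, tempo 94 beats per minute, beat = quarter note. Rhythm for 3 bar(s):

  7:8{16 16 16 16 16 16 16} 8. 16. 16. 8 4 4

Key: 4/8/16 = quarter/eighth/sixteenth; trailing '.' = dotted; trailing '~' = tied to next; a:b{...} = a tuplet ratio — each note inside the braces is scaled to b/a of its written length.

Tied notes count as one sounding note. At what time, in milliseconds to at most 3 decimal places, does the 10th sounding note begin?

note 10 onset = 25/8b = 1994.681ms

1. 0.0ms @ 0 + 182.371ms (2/7)
2. 182.371ms @ 2/7 + 182.371ms (2/7)
3. 364.742ms @ 4/7 + 182.371ms (2/7)
4. 547.112ms @ 6/7 + 182.371ms (2/7)
5. 729.483ms @ 8/7 + 182.371ms (2/7)
6. 911.854ms @ 10/7 + 182.371ms (2/7)
7. 1094.225ms @ 12/7 + 182.371ms (2/7)
8. 1276.596ms @ 2 + 478.723ms (3/4)
9. 1755.319ms @ 11/4 + 239.362ms (3/8)
10. 1994.681ms @ 25/8 + 239.362ms (3/8)
11. 2234.043ms @ 7/2 + 319.149ms (1/2)
12. 2553.191ms @ 4 + 638.298ms (1)
13. 3191.489ms @ 5 + 638.298ms (1)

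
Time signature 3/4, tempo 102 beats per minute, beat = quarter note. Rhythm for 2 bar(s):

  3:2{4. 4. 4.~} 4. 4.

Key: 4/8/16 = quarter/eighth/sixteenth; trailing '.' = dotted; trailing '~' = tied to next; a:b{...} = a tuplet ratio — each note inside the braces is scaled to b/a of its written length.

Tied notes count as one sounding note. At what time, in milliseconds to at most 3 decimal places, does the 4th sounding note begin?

1. 0.0ms @ 0 + 588.235ms (1)
2. 588.235ms @ 1 + 588.235ms (1)
3. 1176.471ms @ 2 + 1470.588ms (5/2)
4. 2647.059ms @ 9/2 + 882.353ms (3/2)

note 4 onset = 9/2b = 2647.059ms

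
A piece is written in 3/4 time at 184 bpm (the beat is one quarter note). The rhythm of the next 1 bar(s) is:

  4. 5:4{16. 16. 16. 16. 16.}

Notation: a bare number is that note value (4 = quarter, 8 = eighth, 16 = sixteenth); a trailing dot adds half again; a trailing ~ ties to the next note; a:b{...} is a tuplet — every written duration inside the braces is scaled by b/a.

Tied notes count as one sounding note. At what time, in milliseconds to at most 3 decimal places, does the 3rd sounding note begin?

1. 0.0ms @ 0 + 489.13ms (3/2)
2. 489.13ms @ 3/2 + 97.826ms (3/10)
3. 586.957ms @ 9/5 + 97.826ms (3/10)
4. 684.783ms @ 21/10 + 97.826ms (3/10)
5. 782.609ms @ 12/5 + 97.826ms (3/10)
6. 880.435ms @ 27/10 + 97.826ms (3/10)

note 3 onset = 9/5b = 586.957ms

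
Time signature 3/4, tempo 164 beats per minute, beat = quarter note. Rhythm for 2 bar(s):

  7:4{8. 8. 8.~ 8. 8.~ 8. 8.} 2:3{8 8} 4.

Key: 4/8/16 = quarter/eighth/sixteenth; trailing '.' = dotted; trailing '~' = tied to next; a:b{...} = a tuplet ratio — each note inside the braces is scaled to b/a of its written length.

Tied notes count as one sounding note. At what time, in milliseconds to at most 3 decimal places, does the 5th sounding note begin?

note 5 onset = 18/7b = 940.767ms

1. 0.0ms @ 0 + 156.794ms (3/7)
2. 156.794ms @ 3/7 + 156.794ms (3/7)
3. 313.589ms @ 6/7 + 313.589ms (6/7)
4. 627.178ms @ 12/7 + 313.589ms (6/7)
5. 940.767ms @ 18/7 + 156.794ms (3/7)
6. 1097.561ms @ 3 + 274.39ms (3/4)
7. 1371.951ms @ 15/4 + 274.39ms (3/4)
8. 1646.341ms @ 9/2 + 548.78ms (3/2)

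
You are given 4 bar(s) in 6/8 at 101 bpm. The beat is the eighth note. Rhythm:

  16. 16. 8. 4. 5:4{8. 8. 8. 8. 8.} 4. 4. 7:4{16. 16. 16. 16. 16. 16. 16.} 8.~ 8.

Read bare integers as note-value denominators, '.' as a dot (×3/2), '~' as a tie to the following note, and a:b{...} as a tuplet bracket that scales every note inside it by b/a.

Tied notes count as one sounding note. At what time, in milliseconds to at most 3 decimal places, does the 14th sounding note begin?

1. 0.0ms @ 0 + 445.545ms (3/4)
2. 445.545ms @ 3/4 + 445.545ms (3/4)
3. 891.089ms @ 3/2 + 891.089ms (3/2)
4. 1782.178ms @ 3 + 1782.178ms (3)
5. 3564.356ms @ 6 + 712.871ms (6/5)
6. 4277.228ms @ 36/5 + 712.871ms (6/5)
7. 4990.099ms @ 42/5 + 712.871ms (6/5)
8. 5702.97ms @ 48/5 + 712.871ms (6/5)
9. 6415.842ms @ 54/5 + 712.871ms (6/5)
10. 7128.713ms @ 12 + 1782.178ms (3)
11. 8910.891ms @ 15 + 1782.178ms (3)
12. 10693.069ms @ 18 + 254.597ms (3/7)
13. 10947.666ms @ 129/7 + 254.597ms (3/7)
14. 11202.263ms @ 132/7 + 254.597ms (3/7)
15. 11456.86ms @ 135/7 + 254.597ms (3/7)
16. 11711.457ms @ 138/7 + 254.597ms (3/7)
17. 11966.054ms @ 141/7 + 254.597ms (3/7)
18. 12220.651ms @ 144/7 + 254.597ms (3/7)
19. 12475.248ms @ 21 + 1782.178ms (3)

note 14 onset = 132/7b = 11202.263ms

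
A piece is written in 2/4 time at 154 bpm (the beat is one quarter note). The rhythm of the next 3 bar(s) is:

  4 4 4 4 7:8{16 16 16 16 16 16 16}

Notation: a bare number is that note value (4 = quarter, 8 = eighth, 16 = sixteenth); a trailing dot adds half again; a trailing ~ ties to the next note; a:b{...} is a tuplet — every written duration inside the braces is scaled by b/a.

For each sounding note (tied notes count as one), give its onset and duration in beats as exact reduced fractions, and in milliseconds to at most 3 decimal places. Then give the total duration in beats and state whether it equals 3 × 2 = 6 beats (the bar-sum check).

1) 0.0ms=0b +389.61ms=1b
2) 389.61ms=1b +389.61ms=1b
3) 779.221ms=2b +389.61ms=1b
4) 1168.831ms=3b +389.61ms=1b
5) 1558.442ms=4b +111.317ms=2/7b
6) 1669.759ms=30/7b +111.317ms=2/7b
7) 1781.076ms=32/7b +111.317ms=2/7b
8) 1892.393ms=34/7b +111.317ms=2/7b
9) 2003.711ms=36/7b +111.317ms=2/7b
10) 2115.028ms=38/7b +111.317ms=2/7b
11) 2226.345ms=40/7b +111.317ms=2/7b
Σ=6b of 6 (154bpm 2/4) — PASS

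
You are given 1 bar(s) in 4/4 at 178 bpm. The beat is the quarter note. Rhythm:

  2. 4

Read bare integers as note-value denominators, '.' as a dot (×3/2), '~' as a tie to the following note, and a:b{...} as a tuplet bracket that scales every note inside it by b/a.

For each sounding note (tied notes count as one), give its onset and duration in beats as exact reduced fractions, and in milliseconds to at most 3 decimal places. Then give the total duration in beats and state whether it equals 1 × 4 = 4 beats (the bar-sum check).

1) 0.0ms=0b +1011.236ms=3b
2) 1011.236ms=3b +337.079ms=1b
Σ=4b of 4 (178bpm 4/4) — PASS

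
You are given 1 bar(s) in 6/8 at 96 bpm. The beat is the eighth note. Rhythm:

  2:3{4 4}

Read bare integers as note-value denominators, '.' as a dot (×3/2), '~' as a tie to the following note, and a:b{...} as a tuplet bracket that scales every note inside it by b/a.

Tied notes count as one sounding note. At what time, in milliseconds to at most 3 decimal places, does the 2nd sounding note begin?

1. 0.0ms @ 0 + 1875.0ms (3)
2. 1875.0ms @ 3 + 1875.0ms (3)

note 2 onset = 3b = 1875.0ms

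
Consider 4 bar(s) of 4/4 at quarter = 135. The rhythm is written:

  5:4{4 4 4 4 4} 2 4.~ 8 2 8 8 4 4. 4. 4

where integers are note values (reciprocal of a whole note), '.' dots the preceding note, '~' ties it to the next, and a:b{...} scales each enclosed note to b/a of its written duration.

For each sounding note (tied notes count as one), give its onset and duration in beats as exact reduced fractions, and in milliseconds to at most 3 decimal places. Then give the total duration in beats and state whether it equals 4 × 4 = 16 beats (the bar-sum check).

1) 0.0ms=0b +355.556ms=4/5b
2) 355.556ms=4/5b +355.556ms=4/5b
3) 711.111ms=8/5b +355.556ms=4/5b
4) 1066.667ms=12/5b +355.556ms=4/5b
5) 1422.222ms=16/5b +355.556ms=4/5b
6) 1777.778ms=4b +888.889ms=2b
7) 2666.667ms=6b +888.889ms=2b
8) 3555.556ms=8b +888.889ms=2b
9) 4444.444ms=10b +222.222ms=1/2b
10) 4666.667ms=21/2b +222.222ms=1/2b
11) 4888.889ms=11b +444.444ms=1b
12) 5333.333ms=12b +666.667ms=3/2b
13) 6000.0ms=27/2b +666.667ms=3/2b
14) 6666.667ms=15b +444.444ms=1b
Σ=16b of 16 (135bpm 4/4) — PASS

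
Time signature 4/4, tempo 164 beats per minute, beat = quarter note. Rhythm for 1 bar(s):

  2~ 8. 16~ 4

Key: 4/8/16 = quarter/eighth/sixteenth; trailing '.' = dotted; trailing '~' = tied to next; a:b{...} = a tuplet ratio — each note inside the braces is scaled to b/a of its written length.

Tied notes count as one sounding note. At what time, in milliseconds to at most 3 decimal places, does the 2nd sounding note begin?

note 2 onset = 11/4b = 1006.098ms

1. 0.0ms @ 0 + 1006.098ms (11/4)
2. 1006.098ms @ 11/4 + 457.317ms (5/4)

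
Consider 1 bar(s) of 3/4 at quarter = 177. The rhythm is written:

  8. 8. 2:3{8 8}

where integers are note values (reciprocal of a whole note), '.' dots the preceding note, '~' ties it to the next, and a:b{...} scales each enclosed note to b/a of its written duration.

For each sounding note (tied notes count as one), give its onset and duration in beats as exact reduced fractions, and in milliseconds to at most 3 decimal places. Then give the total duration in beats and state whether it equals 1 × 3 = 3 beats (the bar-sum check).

1) 0.0ms=0b +254.237ms=3/4b
2) 254.237ms=3/4b +254.237ms=3/4b
3) 508.475ms=3/2b +254.237ms=3/4b
4) 762.712ms=9/4b +254.237ms=3/4b
Σ=3b of 3 (177bpm 3/4) — PASS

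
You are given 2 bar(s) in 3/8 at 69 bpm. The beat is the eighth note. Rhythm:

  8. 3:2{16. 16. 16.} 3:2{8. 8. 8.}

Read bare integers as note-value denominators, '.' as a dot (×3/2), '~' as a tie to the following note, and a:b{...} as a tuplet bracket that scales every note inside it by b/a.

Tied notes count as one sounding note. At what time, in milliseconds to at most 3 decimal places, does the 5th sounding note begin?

note 5 onset = 3b = 2608.696ms

1. 0.0ms @ 0 + 1304.348ms (3/2)
2. 1304.348ms @ 3/2 + 434.783ms (1/2)
3. 1739.13ms @ 2 + 434.783ms (1/2)
4. 2173.913ms @ 5/2 + 434.783ms (1/2)
5. 2608.696ms @ 3 + 869.565ms (1)
6. 3478.261ms @ 4 + 869.565ms (1)
7. 4347.826ms @ 5 + 869.565ms (1)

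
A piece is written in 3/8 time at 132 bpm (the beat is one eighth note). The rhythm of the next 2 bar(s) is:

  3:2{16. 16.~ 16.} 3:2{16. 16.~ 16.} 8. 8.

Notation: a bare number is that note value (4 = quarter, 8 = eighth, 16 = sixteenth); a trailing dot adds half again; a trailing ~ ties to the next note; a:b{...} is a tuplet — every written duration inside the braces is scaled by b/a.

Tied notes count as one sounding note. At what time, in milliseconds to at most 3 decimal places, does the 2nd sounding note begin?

note 2 onset = 1/2b = 227.273ms

1. 0.0ms @ 0 + 227.273ms (1/2)
2. 227.273ms @ 1/2 + 454.545ms (1)
3. 681.818ms @ 3/2 + 227.273ms (1/2)
4. 909.091ms @ 2 + 454.545ms (1)
5. 1363.636ms @ 3 + 681.818ms (3/2)
6. 2045.455ms @ 9/2 + 681.818ms (3/2)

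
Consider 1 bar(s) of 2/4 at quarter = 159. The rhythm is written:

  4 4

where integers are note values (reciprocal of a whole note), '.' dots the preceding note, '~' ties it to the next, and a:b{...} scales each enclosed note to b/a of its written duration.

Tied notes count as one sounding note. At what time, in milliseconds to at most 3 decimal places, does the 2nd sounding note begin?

note 2 onset = 1b = 377.358ms

1. 0.0ms @ 0 + 377.358ms (1)
2. 377.358ms @ 1 + 377.358ms (1)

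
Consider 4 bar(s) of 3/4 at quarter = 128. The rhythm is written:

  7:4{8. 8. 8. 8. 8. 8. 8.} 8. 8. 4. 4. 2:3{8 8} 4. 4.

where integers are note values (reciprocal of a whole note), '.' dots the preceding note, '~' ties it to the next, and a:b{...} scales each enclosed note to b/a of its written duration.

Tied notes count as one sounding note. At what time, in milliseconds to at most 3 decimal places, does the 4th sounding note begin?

1. 0.0ms @ 0 + 200.893ms (3/7)
2. 200.893ms @ 3/7 + 200.893ms (3/7)
3. 401.786ms @ 6/7 + 200.893ms (3/7)
4. 602.679ms @ 9/7 + 200.893ms (3/7)
5. 803.571ms @ 12/7 + 200.893ms (3/7)
6. 1004.464ms @ 15/7 + 200.893ms (3/7)
7. 1205.357ms @ 18/7 + 200.893ms (3/7)
8. 1406.25ms @ 3 + 351.562ms (3/4)
9. 1757.812ms @ 15/4 + 351.562ms (3/4)
10. 2109.375ms @ 9/2 + 703.125ms (3/2)
11. 2812.5ms @ 6 + 703.125ms (3/2)
12. 3515.625ms @ 15/2 + 351.562ms (3/4)
13. 3867.188ms @ 33/4 + 351.562ms (3/4)
14. 4218.75ms @ 9 + 703.125ms (3/2)
15. 4921.875ms @ 21/2 + 703.125ms (3/2)

note 4 onset = 9/7b = 602.679ms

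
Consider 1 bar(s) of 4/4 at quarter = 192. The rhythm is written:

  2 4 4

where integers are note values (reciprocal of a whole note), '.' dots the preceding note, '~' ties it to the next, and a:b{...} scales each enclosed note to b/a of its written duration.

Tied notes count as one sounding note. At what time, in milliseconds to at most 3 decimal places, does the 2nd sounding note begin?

1. 0.0ms @ 0 + 625.0ms (2)
2. 625.0ms @ 2 + 312.5ms (1)
3. 937.5ms @ 3 + 312.5ms (1)

note 2 onset = 2b = 625.0ms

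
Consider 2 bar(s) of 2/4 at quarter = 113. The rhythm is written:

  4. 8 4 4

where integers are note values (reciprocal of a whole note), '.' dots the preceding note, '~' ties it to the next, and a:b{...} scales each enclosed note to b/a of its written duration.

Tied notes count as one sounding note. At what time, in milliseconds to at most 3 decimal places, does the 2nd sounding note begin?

1. 0.0ms @ 0 + 796.46ms (3/2)
2. 796.46ms @ 3/2 + 265.487ms (1/2)
3. 1061.947ms @ 2 + 530.973ms (1)
4. 1592.92ms @ 3 + 530.973ms (1)

note 2 onset = 3/2b = 796.46ms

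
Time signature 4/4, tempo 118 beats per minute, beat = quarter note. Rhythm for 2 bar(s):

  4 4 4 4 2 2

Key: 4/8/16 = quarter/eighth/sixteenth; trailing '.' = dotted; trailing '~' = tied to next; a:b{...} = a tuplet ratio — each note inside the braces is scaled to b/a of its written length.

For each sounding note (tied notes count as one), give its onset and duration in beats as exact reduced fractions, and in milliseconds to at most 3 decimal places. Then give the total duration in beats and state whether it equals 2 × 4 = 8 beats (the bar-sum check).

1) 0.0ms=0b +508.475ms=1b
2) 508.475ms=1b +508.475ms=1b
3) 1016.949ms=2b +508.475ms=1b
4) 1525.424ms=3b +508.475ms=1b
5) 2033.898ms=4b +1016.949ms=2b
6) 3050.847ms=6b +1016.949ms=2b
Σ=8b of 8 (118bpm 4/4) — PASS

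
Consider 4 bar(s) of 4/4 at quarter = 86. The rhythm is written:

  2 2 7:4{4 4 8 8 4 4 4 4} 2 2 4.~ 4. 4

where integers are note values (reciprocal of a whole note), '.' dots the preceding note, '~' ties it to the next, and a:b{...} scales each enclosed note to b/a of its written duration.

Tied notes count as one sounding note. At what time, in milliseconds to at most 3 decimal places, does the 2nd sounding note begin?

1. 0.0ms @ 0 + 1395.349ms (2)
2. 1395.349ms @ 2 + 1395.349ms (2)
3. 2790.698ms @ 4 + 398.671ms (4/7)
4. 3189.369ms @ 32/7 + 398.671ms (4/7)
5. 3588.04ms @ 36/7 + 199.336ms (2/7)
6. 3787.375ms @ 38/7 + 199.336ms (2/7)
7. 3986.711ms @ 40/7 + 398.671ms (4/7)
8. 4385.382ms @ 44/7 + 398.671ms (4/7)
9. 4784.053ms @ 48/7 + 398.671ms (4/7)
10. 5182.724ms @ 52/7 + 398.671ms (4/7)
11. 5581.395ms @ 8 + 1395.349ms (2)
12. 6976.744ms @ 10 + 1395.349ms (2)
13. 8372.093ms @ 12 + 2093.023ms (3)
14. 10465.116ms @ 15 + 697.674ms (1)

note 2 onset = 2b = 1395.349ms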